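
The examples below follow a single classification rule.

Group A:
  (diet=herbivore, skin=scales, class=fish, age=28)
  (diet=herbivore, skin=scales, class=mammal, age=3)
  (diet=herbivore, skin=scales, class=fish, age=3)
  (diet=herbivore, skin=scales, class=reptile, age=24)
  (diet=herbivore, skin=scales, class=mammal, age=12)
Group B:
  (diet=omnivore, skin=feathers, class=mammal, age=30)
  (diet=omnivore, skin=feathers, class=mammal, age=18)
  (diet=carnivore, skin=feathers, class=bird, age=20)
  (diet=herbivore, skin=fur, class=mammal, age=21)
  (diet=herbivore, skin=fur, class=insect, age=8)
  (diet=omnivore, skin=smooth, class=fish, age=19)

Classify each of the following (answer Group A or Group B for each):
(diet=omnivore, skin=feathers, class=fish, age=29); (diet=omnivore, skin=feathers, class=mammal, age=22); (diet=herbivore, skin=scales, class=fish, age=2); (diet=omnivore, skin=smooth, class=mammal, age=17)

Group B, Group B, Group A, Group B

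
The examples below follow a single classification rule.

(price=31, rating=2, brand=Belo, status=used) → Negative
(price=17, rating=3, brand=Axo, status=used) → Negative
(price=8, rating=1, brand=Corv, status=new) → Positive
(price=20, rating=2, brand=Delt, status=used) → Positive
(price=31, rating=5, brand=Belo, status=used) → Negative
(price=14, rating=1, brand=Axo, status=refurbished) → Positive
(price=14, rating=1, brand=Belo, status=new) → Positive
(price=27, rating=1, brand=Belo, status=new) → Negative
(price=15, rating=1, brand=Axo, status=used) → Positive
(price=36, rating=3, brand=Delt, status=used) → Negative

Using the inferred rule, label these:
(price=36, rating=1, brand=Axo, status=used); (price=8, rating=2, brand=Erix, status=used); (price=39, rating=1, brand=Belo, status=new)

Every 'Positive' example satisfies: rating ≤ 2 AND price ≤ 20. None of the 'Negative' examples do.
(price=36, rating=1, brand=Axo, status=used): rating = 1, price = 36 — lacks this property, so Negative.
(price=8, rating=2, brand=Erix, status=used): rating = 2, price = 8 — fits, so Positive.
(price=39, rating=1, brand=Belo, status=new): rating = 1, price = 39 — lacks this property, so Negative.

Negative, Positive, Negative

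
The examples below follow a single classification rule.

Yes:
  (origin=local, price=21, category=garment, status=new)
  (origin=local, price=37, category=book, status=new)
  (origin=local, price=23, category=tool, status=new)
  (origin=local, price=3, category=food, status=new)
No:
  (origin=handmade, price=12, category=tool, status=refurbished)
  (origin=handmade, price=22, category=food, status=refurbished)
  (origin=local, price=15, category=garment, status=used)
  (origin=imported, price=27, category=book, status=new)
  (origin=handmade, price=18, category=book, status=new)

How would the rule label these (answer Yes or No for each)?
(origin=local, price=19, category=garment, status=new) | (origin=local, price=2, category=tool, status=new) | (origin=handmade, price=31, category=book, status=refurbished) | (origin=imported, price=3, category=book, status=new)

All 'Yes' examples share one property — origin is local AND status is new — and every 'No' example lacks it.

Yes, Yes, No, No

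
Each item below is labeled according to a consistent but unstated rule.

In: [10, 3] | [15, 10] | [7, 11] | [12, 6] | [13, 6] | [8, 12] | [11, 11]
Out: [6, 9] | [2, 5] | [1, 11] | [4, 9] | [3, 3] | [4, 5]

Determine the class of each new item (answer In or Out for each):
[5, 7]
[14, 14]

Out, In

The distinguishing property — first ≥ 7 — holds for all the 'In' cases and none of the 'Out' cases.
[5, 7]: first 5, does not satisfy this → Out.
[14, 14]: first 14, fits → In.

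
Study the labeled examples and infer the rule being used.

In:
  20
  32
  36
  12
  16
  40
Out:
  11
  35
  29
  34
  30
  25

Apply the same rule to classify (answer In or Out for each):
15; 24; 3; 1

Out, In, Out, Out

The common property of the 'In' items is: multiple of 4. No 'Out' item has it.
15: 15 = 4·3 + 3 — fails this test, so Out. 24: 24 = 4·6 — has this property, so In. 3: 3 = 4·0 + 3 — fails this test, so Out. 1: 1 = 4·0 + 1 — fails this test, so Out.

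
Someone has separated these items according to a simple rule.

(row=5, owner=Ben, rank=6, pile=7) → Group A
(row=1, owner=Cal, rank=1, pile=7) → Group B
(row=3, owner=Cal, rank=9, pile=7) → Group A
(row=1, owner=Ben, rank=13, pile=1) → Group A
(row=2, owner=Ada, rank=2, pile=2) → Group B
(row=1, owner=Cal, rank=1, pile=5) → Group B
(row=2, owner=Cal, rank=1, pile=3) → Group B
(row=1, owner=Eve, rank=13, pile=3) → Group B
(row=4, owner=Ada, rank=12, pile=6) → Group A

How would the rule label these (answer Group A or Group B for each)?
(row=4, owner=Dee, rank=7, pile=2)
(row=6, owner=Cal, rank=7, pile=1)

Group A, Group A

The rule appears to be: owner is Ben OR row ≥ 3.
(row=4, owner=Dee, rank=7, pile=2) — owner is Dee, row = 4, hence Group A. (row=6, owner=Cal, rank=7, pile=1) — owner is Cal, row = 6, hence Group A.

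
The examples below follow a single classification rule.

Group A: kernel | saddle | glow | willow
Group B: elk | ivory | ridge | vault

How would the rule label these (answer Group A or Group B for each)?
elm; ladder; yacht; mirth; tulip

Group B, Group A, Group B, Group B, Group B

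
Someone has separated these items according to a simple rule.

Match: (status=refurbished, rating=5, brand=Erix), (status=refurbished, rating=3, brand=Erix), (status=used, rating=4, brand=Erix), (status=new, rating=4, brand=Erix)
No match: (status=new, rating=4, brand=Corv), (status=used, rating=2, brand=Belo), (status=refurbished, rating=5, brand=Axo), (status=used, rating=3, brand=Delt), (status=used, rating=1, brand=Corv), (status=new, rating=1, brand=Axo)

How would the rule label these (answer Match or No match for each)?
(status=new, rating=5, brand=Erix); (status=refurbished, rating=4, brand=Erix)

Every 'Match' example satisfies: brand is Erix. None of the 'No match' examples do.

Match, Match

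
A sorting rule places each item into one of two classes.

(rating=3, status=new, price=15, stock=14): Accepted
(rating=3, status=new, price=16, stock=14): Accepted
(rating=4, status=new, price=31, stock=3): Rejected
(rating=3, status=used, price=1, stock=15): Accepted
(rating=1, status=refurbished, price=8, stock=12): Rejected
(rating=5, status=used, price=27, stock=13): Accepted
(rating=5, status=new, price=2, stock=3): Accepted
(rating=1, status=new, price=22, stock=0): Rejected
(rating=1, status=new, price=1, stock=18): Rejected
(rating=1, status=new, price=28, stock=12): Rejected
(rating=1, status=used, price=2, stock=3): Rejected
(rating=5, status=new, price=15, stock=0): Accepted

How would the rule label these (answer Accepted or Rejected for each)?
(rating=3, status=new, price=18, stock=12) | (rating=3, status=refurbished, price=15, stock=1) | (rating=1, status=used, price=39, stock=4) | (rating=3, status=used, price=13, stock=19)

The pattern is that an item is 'Accepted' exactly when: rating ≥ 3 AND price ≤ 27.
(rating=3, status=new, price=18, stock=12): Accepted (rating = 3, price = 18). (rating=3, status=refurbished, price=15, stock=1): Accepted (rating = 3, price = 15). (rating=1, status=used, price=39, stock=4): Rejected (rating = 1, price = 39). (rating=3, status=used, price=13, stock=19): Accepted (rating = 3, price = 13).

Accepted, Accepted, Rejected, Accepted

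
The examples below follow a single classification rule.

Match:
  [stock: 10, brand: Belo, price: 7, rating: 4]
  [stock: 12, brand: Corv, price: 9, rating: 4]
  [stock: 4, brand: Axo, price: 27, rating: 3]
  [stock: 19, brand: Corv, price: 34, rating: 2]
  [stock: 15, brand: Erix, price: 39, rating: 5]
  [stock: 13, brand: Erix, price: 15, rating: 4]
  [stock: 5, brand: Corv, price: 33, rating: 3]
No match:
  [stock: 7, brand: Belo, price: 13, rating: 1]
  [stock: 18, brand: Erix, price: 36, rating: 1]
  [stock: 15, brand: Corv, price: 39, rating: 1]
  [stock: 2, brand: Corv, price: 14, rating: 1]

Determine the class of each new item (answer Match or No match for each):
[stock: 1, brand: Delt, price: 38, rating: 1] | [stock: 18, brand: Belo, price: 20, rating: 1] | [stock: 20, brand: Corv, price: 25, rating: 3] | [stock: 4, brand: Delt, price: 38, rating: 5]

No match, No match, Match, Match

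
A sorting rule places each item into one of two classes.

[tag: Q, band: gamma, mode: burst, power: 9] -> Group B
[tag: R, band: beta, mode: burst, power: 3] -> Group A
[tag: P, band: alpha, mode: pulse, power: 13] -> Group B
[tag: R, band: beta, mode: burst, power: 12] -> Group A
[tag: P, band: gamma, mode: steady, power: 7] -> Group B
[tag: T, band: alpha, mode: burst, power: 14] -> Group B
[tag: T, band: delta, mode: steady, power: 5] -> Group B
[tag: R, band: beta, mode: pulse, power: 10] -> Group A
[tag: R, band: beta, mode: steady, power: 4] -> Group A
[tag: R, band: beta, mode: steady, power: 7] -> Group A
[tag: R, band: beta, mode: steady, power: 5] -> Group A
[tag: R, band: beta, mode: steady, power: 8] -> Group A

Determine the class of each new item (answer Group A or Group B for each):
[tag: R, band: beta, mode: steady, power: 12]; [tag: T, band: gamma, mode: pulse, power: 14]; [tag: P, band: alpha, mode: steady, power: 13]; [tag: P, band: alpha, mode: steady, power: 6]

Group A, Group B, Group B, Group B

'Group A' ⟺ tag is R.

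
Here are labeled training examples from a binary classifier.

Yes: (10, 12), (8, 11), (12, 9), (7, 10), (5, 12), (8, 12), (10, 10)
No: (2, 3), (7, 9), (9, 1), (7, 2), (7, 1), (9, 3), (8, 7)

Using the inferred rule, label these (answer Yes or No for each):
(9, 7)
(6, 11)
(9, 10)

Rule: sum ≥ 17. This holds for each 'Yes' example and fails for each 'No' one.
(9, 7) — 9+7 = 16, hence No. (6, 11) — 6+11 = 17, hence Yes. (9, 10) — 9+10 = 19, hence Yes.

No, Yes, Yes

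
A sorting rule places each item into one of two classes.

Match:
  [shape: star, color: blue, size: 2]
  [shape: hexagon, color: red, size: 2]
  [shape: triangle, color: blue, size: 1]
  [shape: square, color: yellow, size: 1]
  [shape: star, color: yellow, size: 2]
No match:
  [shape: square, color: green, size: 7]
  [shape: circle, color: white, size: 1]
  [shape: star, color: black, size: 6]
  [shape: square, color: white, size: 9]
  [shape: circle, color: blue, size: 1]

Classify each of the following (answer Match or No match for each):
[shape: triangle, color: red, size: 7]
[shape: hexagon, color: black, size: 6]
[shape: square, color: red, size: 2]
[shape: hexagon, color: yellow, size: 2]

No match, No match, Match, Match

Every 'Match' example satisfies: shape is not circle AND size ≤ 2. None of the 'No match' examples do.
[shape: triangle, color: red, size: 7] — shape is triangle, size = 7, hence No match. [shape: hexagon, color: black, size: 6] — shape is hexagon, size = 6, hence No match. [shape: square, color: red, size: 2] — shape is square, size = 2, hence Match. [shape: hexagon, color: yellow, size: 2] — shape is hexagon, size = 2, hence Match.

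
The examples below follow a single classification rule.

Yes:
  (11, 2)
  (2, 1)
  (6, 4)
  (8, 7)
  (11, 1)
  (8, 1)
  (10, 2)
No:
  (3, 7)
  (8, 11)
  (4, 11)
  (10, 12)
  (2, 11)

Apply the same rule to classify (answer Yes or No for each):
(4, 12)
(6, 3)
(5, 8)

Rule: first > second. This holds for each 'Yes' example and fails for each 'No' one.
(4, 12): 4 < 12 — does not pass, so No.
(6, 3): 6 > 3 — qualifies, so Yes.
(5, 8): 5 < 8 — does not pass, so No.

No, Yes, No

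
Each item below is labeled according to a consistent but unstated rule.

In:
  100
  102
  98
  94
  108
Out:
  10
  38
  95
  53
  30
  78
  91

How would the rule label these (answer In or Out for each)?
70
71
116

Rule: even AND at least 91. This holds for each 'In' example and fails for each 'Out' one.

Out, Out, In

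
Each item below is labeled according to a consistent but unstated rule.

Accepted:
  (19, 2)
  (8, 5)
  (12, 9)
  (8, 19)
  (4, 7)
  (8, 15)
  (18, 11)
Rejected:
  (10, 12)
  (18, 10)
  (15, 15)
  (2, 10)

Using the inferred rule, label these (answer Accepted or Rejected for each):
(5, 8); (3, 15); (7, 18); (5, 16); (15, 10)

The classifier is using: sum is odd.
(5, 8) → 5+8 = 13 → Accepted.
(3, 15) → 3+15 = 18 → Rejected.
(7, 18) → 7+18 = 25 → Accepted.
(5, 16) → 5+16 = 21 → Accepted.
(15, 10) → 15+10 = 25 → Accepted.

Accepted, Rejected, Accepted, Accepted, Accepted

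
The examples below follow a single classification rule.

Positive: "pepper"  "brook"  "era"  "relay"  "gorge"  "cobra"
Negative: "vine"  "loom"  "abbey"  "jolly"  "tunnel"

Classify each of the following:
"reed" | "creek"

The pattern is that an item is 'Positive' exactly when: contains 'r'.
"reed": has 'r', meets the rule → Positive.
"creek": has 'r', meets the rule → Positive.

Positive, Positive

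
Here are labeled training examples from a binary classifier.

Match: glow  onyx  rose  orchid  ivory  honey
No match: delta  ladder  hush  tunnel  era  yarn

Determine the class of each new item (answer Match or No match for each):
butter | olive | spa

No match, Match, No match

The common property of the 'Match' items is: contains 'o'. No 'No match' item has it.
butter: no 'o', lacks this property → No match.
olive: has 'o', has this property → Match.
spa: no 'o', lacks this property → No match.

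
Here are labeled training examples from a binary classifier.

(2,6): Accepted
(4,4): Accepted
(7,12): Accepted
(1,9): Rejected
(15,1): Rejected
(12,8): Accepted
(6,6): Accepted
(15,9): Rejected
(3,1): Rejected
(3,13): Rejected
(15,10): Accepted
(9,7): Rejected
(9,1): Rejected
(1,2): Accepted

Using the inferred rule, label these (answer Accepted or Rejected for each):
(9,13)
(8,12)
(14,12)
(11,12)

Rejected, Accepted, Accepted, Accepted

All 'Accepted' examples share one property — second is even — and every 'Rejected' example lacks it.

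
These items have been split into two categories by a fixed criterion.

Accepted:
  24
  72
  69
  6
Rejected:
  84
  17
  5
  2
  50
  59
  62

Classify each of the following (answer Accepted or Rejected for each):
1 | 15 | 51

The classifier is using: multiple of 3 AND at most 72.
1 → 1 = 3·0 + 1, 1 ≤ 72 → Rejected.
15 → 15 = 3·5, 15 ≤ 72 → Accepted.
51 → 51 = 3·17, 51 ≤ 72 → Accepted.

Rejected, Accepted, Accepted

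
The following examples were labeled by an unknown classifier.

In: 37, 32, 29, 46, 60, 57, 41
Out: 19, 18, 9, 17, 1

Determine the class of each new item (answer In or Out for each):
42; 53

In, In

The distinguishing property — at least 29 — holds for all the 'In' cases and none of the 'Out' cases.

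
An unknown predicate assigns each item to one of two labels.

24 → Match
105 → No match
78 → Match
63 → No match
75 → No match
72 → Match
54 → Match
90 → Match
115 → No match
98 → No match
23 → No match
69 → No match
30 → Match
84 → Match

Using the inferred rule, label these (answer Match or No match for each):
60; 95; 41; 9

The common property of the 'Match' items is: multiple of 6. No 'No match' item has it.
60 → 60 = 6·10 → Match.
95 → 95 = 6·15 + 5 → No match.
41 → 41 = 6·6 + 5 → No match.
9 → 9 = 6·1 + 3 → No match.

Match, No match, No match, No match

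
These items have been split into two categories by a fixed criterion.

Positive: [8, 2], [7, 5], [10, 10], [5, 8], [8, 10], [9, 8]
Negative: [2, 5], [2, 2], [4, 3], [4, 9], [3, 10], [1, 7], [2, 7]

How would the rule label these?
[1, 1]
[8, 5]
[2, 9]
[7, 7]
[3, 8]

Negative, Positive, Negative, Positive, Negative

The pattern is that an item is 'Positive' exactly when: first ≥ 5.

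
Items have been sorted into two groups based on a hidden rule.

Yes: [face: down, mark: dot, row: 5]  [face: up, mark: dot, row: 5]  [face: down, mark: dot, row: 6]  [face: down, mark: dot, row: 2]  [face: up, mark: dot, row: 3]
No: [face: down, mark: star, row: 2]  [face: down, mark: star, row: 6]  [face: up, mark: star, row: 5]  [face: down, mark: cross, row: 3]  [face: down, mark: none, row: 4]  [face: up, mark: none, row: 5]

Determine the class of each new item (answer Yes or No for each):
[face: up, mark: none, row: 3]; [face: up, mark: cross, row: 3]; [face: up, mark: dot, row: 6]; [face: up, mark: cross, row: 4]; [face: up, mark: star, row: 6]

Checking candidate rules against both groups, what survives is: mark is dot.
[face: up, mark: none, row: 3]: No (mark is none). [face: up, mark: cross, row: 3]: No (mark is cross). [face: up, mark: dot, row: 6]: Yes (mark is dot). [face: up, mark: cross, row: 4]: No (mark is cross). [face: up, mark: star, row: 6]: No (mark is star).

No, No, Yes, No, No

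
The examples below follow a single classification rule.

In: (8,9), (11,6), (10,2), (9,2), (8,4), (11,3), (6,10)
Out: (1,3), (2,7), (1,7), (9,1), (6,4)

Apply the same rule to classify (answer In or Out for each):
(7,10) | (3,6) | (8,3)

Rule: sum ≥ 11. This holds for each 'In' example and fails for each 'Out' one.

In, Out, In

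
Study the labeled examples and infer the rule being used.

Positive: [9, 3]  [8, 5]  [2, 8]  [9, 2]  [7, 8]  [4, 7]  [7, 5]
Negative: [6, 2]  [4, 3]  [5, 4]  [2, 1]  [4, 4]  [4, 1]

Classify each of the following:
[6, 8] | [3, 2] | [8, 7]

All 'Positive' examples share one property — sum ≥ 10 — and every 'Negative' example lacks it.

Positive, Negative, Positive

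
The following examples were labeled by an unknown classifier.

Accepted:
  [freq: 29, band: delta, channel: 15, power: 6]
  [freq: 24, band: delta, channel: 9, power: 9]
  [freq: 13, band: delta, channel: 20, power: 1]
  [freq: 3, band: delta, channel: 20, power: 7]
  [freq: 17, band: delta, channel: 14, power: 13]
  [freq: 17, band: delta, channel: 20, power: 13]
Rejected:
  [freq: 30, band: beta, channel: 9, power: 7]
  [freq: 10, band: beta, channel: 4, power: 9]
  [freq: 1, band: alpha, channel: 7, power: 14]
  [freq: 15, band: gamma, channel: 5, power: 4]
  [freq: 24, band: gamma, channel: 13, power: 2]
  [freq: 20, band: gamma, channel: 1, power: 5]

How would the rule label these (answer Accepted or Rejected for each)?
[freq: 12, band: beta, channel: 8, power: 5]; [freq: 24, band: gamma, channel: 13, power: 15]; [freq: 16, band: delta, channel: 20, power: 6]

The rule appears to be: band is delta.

Rejected, Rejected, Accepted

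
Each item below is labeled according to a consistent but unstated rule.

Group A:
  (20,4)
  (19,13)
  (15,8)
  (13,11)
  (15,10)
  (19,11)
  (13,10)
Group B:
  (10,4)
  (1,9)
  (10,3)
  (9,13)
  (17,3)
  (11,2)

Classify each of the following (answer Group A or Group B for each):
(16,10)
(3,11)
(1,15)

Rule: sum ≥ 23. This holds for each 'Group A' example and fails for each 'Group B' one.
Group A: (16,10), since 16+10 = 26.
Group B: (3,11), since 3+11 = 14.
Group B: (1,15), since 1+15 = 16.

Group A, Group B, Group B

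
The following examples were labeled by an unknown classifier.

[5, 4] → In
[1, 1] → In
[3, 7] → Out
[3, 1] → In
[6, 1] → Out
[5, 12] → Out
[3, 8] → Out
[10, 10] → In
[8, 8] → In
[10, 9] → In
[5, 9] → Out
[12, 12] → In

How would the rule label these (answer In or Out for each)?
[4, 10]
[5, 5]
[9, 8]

Out, In, In

The common property of the 'In' items is: |first − second| ≤ 2. No 'Out' item has it.
[4, 10]: |4−10| = 6 — fails the rule, so Out. [5, 5]: |5−5| = 0 — fits, so In. [9, 8]: |9−8| = 1 — fits, so In.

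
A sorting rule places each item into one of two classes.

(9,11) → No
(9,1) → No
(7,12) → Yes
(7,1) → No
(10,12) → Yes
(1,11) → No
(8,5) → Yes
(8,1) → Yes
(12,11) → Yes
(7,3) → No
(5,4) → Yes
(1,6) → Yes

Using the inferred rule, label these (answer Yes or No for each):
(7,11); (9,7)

A rule that fits every label: product is even — true of each 'Yes' example, false of each 'No' one.
(7,11): 7·11 = 77, lacks this property → No. (9,7): 9·7 = 63, lacks this property → No.

No, No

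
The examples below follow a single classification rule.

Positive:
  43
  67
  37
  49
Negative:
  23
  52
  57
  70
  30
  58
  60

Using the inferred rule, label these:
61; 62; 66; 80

The pattern is that an item is 'Positive' exactly when: ≡ 1 (mod 6).
61: 61 mod 6 = 1, has this property → Positive. 62: 62 mod 6 = 2, lacks this property → Negative. 66: 66 mod 6 = 0, lacks this property → Negative. 80: 80 mod 6 = 2, lacks this property → Negative.

Positive, Negative, Negative, Negative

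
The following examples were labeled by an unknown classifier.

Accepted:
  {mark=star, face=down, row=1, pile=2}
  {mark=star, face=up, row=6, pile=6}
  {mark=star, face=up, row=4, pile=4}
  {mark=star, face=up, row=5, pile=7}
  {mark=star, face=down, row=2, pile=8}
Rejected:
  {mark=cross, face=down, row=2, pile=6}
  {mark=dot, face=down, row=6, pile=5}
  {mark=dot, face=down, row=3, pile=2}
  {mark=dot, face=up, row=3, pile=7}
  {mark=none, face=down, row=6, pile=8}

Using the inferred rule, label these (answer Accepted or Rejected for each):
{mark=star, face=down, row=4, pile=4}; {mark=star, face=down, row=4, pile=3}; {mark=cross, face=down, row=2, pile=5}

Accepted, Accepted, Rejected

One predicate separates the groups cleanly: mark is star.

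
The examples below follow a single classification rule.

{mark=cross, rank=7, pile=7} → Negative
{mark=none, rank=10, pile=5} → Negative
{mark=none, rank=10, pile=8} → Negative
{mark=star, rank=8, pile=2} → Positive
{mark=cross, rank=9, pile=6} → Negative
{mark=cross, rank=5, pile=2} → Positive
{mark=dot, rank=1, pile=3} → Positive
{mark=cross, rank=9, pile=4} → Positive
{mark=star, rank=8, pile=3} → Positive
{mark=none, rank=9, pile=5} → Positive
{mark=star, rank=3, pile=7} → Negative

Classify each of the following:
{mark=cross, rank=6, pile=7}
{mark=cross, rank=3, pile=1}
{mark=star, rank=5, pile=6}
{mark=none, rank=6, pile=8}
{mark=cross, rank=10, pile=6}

Negative, Positive, Negative, Negative, Negative

The simplest hypothesis consistent with all the labels is: rank ≤ 9 AND pile ≤ 5.
{mark=cross, rank=6, pile=7} — rank = 6, pile = 7, hence Negative. {mark=cross, rank=3, pile=1} — rank = 3, pile = 1, hence Positive. {mark=star, rank=5, pile=6} — rank = 5, pile = 6, hence Negative. {mark=none, rank=6, pile=8} — rank = 6, pile = 8, hence Negative. {mark=cross, rank=10, pile=6} — rank = 10, pile = 6, hence Negative.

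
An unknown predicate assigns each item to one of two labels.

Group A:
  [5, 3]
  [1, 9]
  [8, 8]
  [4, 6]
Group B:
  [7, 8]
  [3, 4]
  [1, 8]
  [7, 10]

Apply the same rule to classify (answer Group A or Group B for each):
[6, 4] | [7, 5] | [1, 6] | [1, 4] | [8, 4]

Group A, Group A, Group B, Group B, Group A

Checking candidate rules against both groups, what survives is: sum is even.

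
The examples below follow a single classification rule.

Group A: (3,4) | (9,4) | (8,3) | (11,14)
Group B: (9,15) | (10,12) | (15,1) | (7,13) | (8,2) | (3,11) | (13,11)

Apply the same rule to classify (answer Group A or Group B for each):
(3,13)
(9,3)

Checking candidate rules against both groups, what survives is: sum is odd.

Group B, Group B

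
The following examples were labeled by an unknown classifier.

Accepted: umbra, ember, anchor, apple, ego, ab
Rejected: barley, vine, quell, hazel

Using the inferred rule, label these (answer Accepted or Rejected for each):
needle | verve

'Accepted' ⟺ starts with a vowel.

Rejected, Rejected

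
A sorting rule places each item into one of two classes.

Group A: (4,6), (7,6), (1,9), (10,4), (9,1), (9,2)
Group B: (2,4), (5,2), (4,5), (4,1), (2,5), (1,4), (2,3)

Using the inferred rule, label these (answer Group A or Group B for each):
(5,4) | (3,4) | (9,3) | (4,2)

The classifier is using: sum ≥ 10.

Group B, Group B, Group A, Group B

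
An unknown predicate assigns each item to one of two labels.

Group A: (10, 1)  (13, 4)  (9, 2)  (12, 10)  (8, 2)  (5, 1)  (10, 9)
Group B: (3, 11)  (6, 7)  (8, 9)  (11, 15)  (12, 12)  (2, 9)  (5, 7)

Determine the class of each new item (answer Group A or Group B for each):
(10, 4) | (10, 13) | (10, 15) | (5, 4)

Group A, Group B, Group B, Group A

The common property of the 'Group A' items is: first > second. No 'Group B' item has it.
(10, 4) → 10 > 4 → Group A.
(10, 13) → 10 < 13 → Group B.
(10, 15) → 10 < 15 → Group B.
(5, 4) → 5 > 4 → Group A.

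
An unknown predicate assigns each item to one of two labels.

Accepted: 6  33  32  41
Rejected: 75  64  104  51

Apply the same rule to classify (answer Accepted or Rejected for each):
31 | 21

Accepted, Accepted

The distinguishing property — at most 41 — holds for all the 'Accepted' cases and none of the 'Rejected' cases.
31: 31 ≤ 41 — has this property, so Accepted. 21: 21 ≤ 41 — has this property, so Accepted.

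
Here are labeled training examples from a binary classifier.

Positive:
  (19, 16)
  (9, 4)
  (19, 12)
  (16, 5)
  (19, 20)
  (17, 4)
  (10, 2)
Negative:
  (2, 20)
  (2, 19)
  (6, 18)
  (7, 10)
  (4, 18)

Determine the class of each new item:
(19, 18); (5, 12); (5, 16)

Positive, Negative, Negative

A rule that fits every label: first ≥ 9 — true of each 'Positive' example, false of each 'Negative' one.
(19, 18): first 19, satisfies this → Positive.
(5, 12): first 5, fails this test → Negative.
(5, 16): first 5, fails this test → Negative.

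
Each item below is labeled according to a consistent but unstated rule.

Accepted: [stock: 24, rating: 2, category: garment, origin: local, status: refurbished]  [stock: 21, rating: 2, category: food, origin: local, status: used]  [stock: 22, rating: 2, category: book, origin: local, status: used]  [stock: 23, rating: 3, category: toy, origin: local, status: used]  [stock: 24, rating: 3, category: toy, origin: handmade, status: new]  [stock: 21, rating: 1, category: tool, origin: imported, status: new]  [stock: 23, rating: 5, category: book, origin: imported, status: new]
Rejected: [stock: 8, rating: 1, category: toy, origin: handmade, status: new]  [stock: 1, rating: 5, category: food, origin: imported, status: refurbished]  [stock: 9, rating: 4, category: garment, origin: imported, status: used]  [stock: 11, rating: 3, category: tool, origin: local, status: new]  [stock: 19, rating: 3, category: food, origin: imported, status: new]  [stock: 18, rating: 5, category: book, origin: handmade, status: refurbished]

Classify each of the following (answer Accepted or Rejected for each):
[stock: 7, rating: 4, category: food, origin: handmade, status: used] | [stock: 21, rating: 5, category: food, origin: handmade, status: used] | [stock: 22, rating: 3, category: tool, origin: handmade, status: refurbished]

Rejected, Accepted, Accepted

The classifier is using: stock ≥ 21.
[stock: 7, rating: 4, category: food, origin: handmade, status: used] — stock = 7, hence Rejected.
[stock: 21, rating: 5, category: food, origin: handmade, status: used] — stock = 21, hence Accepted.
[stock: 22, rating: 3, category: tool, origin: handmade, status: refurbished] — stock = 22, hence Accepted.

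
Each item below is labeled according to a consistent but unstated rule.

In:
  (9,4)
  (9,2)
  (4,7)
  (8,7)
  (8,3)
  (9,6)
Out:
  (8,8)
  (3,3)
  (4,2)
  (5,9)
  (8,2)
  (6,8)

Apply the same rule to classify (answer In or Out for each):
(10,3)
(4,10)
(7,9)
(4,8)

One predicate separates the groups cleanly: sum is odd.
(10,3) → 10+3 = 13 → In. (4,10) → 4+10 = 14 → Out. (7,9) → 7+9 = 16 → Out. (4,8) → 4+8 = 12 → Out.

In, Out, Out, Out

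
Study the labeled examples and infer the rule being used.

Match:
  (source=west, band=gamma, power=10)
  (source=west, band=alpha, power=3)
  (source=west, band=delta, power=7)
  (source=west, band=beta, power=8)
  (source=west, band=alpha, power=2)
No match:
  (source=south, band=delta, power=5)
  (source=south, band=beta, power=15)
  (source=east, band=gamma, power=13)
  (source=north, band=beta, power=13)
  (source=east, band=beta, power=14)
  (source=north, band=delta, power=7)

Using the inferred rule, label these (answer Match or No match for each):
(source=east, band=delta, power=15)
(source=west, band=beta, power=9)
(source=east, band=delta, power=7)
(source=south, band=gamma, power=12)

The distinguishing property — source is west — holds for all the 'Match' cases and none of the 'No match' cases.
(source=east, band=delta, power=15) → source is east → No match.
(source=west, band=beta, power=9) → source is west → Match.
(source=east, band=delta, power=7) → source is east → No match.
(source=south, band=gamma, power=12) → source is south → No match.

No match, Match, No match, No match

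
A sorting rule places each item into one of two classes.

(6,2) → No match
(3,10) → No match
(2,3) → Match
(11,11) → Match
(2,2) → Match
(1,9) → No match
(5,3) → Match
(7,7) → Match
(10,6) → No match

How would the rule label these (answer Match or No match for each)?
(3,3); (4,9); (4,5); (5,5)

Match, No match, Match, Match

The simplest hypothesis consistent with all the labels is: |first − second| ≤ 2.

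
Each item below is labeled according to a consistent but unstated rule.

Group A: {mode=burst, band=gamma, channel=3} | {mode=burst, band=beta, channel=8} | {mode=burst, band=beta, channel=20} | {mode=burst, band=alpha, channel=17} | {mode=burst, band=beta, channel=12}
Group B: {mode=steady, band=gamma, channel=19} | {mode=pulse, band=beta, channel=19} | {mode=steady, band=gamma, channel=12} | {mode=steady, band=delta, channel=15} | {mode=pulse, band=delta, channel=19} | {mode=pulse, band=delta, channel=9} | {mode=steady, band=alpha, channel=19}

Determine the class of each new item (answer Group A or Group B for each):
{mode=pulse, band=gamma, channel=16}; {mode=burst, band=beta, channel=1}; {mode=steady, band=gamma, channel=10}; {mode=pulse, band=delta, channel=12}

One predicate separates the groups cleanly: mode is burst.
{mode=pulse, band=gamma, channel=16}: mode is pulse — fails the rule, so Group B.
{mode=burst, band=beta, channel=1}: mode is burst — qualifies, so Group A.
{mode=steady, band=gamma, channel=10}: mode is steady — fails the rule, so Group B.
{mode=pulse, band=delta, channel=12}: mode is pulse — fails the rule, so Group B.

Group B, Group A, Group B, Group B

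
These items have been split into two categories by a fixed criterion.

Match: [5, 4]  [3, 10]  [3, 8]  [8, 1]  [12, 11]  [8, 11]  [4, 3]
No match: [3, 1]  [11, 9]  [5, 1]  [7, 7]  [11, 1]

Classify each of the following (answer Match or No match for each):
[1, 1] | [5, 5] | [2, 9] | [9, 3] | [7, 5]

The classifier is using: sum is odd.
[1, 1] — 1+1 = 2, hence No match. [5, 5] — 5+5 = 10, hence No match. [2, 9] — 2+9 = 11, hence Match. [9, 3] — 9+3 = 12, hence No match. [7, 5] — 7+5 = 12, hence No match.

No match, No match, Match, No match, No match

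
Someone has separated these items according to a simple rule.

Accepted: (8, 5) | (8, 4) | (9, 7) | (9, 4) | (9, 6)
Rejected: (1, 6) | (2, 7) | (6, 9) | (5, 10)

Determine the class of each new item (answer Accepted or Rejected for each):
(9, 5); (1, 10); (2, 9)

Accepted, Rejected, Rejected

The distinguishing property — first > second — holds for all the 'Accepted' cases and none of the 'Rejected' cases.
(9, 5) → 9 > 5 → Accepted. (1, 10) → 1 < 10 → Rejected. (2, 9) → 2 < 9 → Rejected.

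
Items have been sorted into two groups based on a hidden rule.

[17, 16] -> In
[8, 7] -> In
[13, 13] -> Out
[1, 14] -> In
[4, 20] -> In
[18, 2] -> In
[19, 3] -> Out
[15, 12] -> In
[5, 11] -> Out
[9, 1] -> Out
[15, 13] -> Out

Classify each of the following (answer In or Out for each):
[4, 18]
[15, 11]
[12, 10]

In, Out, In

Comparing the two groups points to one rule — product is even.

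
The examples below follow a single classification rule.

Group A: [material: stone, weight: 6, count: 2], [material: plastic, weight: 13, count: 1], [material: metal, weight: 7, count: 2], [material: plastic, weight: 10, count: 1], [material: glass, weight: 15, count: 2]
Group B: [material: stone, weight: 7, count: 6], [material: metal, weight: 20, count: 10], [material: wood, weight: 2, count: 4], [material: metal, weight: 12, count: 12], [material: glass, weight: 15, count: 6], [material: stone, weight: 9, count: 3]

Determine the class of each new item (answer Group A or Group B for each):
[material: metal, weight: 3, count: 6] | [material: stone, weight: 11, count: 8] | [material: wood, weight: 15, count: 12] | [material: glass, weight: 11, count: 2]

Rule: count ≤ 2. This holds for each 'Group A' example and fails for each 'Group B' one.
[material: metal, weight: 3, count: 6] — count = 6, hence Group B.
[material: stone, weight: 11, count: 8] — count = 8, hence Group B.
[material: wood, weight: 15, count: 12] — count = 12, hence Group B.
[material: glass, weight: 11, count: 2] — count = 2, hence Group A.

Group B, Group B, Group B, Group A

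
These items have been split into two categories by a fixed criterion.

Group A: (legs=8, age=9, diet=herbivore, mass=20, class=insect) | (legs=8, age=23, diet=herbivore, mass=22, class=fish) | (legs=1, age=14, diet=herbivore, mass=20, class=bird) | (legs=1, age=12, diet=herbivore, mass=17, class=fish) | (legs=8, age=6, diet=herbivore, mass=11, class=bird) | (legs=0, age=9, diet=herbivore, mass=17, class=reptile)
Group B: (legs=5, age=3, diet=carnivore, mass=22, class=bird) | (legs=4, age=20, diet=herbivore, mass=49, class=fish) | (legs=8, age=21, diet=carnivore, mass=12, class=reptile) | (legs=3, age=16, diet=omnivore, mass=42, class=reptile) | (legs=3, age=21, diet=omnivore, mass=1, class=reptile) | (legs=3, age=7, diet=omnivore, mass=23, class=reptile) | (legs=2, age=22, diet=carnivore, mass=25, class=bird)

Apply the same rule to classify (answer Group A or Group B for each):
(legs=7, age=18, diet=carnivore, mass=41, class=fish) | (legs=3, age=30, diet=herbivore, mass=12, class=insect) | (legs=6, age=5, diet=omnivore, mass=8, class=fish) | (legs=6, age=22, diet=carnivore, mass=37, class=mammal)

Group B, Group A, Group B, Group B

A rule that fits every label: diet is herbivore AND mass ≤ 22 — true of each 'Group A' example, false of each 'Group B' one.
(legs=7, age=18, diet=carnivore, mass=41, class=fish) — diet is carnivore, mass = 41, hence Group B. (legs=3, age=30, diet=herbivore, mass=12, class=insect) — diet is herbivore, mass = 12, hence Group A. (legs=6, age=5, diet=omnivore, mass=8, class=fish) — diet is omnivore, mass = 8, hence Group B. (legs=6, age=22, diet=carnivore, mass=37, class=mammal) — diet is carnivore, mass = 37, hence Group B.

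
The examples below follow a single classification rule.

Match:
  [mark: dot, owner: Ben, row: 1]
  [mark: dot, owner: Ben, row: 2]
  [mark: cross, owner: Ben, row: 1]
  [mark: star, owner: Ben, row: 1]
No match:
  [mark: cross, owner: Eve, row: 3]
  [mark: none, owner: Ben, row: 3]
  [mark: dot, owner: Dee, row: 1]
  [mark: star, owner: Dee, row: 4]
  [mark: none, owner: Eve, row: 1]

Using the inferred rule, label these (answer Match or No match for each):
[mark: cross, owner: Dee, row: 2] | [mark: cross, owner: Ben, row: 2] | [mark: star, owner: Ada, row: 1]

All 'Match' examples share one property — owner is Ben AND row ≤ 2 — and every 'No match' example lacks it.
No match: [mark: cross, owner: Dee, row: 2], since owner is Dee, row = 2. Match: [mark: cross, owner: Ben, row: 2], since owner is Ben, row = 2. No match: [mark: star, owner: Ada, row: 1], since owner is Ada, row = 1.

No match, Match, No match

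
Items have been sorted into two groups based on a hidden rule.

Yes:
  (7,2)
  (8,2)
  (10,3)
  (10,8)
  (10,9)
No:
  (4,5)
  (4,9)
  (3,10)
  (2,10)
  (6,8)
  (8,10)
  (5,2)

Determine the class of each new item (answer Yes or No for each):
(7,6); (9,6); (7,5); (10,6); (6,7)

The classifier is using: first > second AND sum ≥ 9.

Yes, Yes, Yes, Yes, No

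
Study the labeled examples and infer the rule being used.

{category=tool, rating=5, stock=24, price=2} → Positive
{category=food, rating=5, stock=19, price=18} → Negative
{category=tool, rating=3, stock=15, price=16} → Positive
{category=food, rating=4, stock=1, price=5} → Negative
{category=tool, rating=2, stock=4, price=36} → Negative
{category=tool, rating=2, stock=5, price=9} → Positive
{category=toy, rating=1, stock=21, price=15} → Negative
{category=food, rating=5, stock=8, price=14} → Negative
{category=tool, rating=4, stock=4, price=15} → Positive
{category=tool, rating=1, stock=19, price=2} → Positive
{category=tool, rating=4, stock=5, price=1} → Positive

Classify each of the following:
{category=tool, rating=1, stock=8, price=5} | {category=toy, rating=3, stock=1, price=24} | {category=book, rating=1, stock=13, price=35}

Positive, Negative, Negative

'Positive' ⟺ category is tool AND price ≤ 16.
{category=tool, rating=1, stock=8, price=5} → category is tool, price = 5 → Positive.
{category=toy, rating=3, stock=1, price=24} → category is toy, price = 24 → Negative.
{category=book, rating=1, stock=13, price=35} → category is book, price = 35 → Negative.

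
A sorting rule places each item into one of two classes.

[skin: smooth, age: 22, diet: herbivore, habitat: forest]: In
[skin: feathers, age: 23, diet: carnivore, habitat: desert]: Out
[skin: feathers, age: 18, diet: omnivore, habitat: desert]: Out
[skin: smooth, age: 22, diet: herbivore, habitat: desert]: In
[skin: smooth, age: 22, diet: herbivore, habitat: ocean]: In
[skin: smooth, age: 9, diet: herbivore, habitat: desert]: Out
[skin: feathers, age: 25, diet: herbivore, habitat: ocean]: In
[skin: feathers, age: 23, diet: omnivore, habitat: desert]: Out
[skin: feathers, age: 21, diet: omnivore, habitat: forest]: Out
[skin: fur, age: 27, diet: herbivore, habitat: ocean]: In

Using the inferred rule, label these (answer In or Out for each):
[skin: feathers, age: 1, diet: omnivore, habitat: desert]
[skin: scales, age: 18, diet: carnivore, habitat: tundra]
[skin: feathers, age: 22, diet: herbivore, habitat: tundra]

Out, Out, In

A rule that fits every label: diet is herbivore AND age ≥ 18 — true of each 'In' example, false of each 'Out' one.
[skin: feathers, age: 1, diet: omnivore, habitat: desert] → diet is omnivore, age = 1 → Out.
[skin: scales, age: 18, diet: carnivore, habitat: tundra] → diet is carnivore, age = 18 → Out.
[skin: feathers, age: 22, diet: herbivore, habitat: tundra] → diet is herbivore, age = 22 → In.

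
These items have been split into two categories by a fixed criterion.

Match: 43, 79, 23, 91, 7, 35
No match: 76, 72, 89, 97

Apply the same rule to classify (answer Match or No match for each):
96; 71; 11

The simplest hypothesis consistent with all the labels is: ≡ 3 (mod 4).
96: No match (96 mod 4 = 0). 71: Match (71 mod 4 = 3). 11: Match (11 mod 4 = 3).

No match, Match, Match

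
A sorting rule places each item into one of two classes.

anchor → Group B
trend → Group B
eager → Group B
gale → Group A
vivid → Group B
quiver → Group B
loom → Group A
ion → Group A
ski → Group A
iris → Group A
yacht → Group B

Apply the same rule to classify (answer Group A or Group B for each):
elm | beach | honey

Rule: length ≤ 4. This holds for each 'Group A' example and fails for each 'Group B' one.
elm: length 3, checks out → Group A. beach: length 5, does not fit → Group B. honey: length 5, does not fit → Group B.

Group A, Group B, Group B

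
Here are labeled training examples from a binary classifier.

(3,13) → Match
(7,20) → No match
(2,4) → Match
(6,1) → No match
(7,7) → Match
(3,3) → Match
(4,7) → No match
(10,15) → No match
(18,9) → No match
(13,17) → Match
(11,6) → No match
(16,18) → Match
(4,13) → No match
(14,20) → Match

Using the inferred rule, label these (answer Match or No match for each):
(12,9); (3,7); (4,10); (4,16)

No match, Match, Match, Match

Comparing the two groups points to one rule — sum is even.
(12,9) — 12+9 = 21, hence No match.
(3,7) — 3+7 = 10, hence Match.
(4,10) — 4+10 = 14, hence Match.
(4,16) — 4+16 = 20, hence Match.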